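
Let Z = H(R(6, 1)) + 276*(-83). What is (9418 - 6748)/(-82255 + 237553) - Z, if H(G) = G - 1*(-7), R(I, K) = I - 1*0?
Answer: 592591730/25883 ≈ 22895.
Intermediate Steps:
R(I, K) = I (R(I, K) = I + 0 = I)
H(G) = 7 + G (H(G) = G + 7 = 7 + G)
Z = -22895 (Z = (7 + 6) + 276*(-83) = 13 - 22908 = -22895)
(9418 - 6748)/(-82255 + 237553) - Z = (9418 - 6748)/(-82255 + 237553) - 1*(-22895) = 2670/155298 + 22895 = 2670*(1/155298) + 22895 = 445/25883 + 22895 = 592591730/25883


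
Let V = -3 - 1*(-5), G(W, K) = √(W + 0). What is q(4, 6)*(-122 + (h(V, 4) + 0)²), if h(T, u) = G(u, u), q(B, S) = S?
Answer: -708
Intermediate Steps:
G(W, K) = √W
V = 2 (V = -3 + 5 = 2)
h(T, u) = √u
q(4, 6)*(-122 + (h(V, 4) + 0)²) = 6*(-122 + (√4 + 0)²) = 6*(-122 + (2 + 0)²) = 6*(-122 + 2²) = 6*(-122 + 4) = 6*(-118) = -708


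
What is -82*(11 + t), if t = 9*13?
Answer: -10496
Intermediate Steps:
t = 117
-82*(11 + t) = -82*(11 + 117) = -82*128 = -10496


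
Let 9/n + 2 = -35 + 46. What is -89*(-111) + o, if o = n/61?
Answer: 602620/61 ≈ 9879.0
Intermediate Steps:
n = 1 (n = 9/(-2 + (-35 + 46)) = 9/(-2 + 11) = 9/9 = 9*(⅑) = 1)
o = 1/61 ≈ 0.016393
-89*(-111) + o = -89*(-111) + 1/61 = 9879 + 1/61 = 602620/61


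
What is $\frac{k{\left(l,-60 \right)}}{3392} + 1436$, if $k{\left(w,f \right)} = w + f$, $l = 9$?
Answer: $\frac{4870861}{3392} \approx 1436.0$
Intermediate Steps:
$k{\left(w,f \right)} = f + w$
$\frac{k{\left(l,-60 \right)}}{3392} + 1436 = \frac{-60 + 9}{3392} + 1436 = \left(-51\right) \frac{1}{3392} + 1436 = - \frac{51}{3392} + 1436 = \frac{4870861}{3392}$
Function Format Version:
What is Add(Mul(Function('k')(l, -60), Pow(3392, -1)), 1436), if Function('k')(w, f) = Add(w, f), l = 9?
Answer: Rational(4870861, 3392) ≈ 1436.0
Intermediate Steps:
Function('k')(w, f) = Add(f, w)
Add(Mul(Function('k')(l, -60), Pow(3392, -1)), 1436) = Add(Mul(Add(-60, 9), Pow(3392, -1)), 1436) = Add(Mul(-51, Rational(1, 3392)), 1436) = Add(Rational(-51, 3392), 1436) = Rational(4870861, 3392)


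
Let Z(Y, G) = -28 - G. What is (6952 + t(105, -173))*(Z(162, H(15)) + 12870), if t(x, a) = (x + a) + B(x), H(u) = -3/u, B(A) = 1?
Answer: 88418547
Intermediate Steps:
t(x, a) = 1 + a + x (t(x, a) = (x + a) + 1 = (a + x) + 1 = 1 + a + x)
(6952 + t(105, -173))*(Z(162, H(15)) + 12870) = (6952 + (1 - 173 + 105))*((-28 - (-3)/15) + 12870) = (6952 - 67)*((-28 - (-3)/15) + 12870) = 6885*((-28 - 1*(-⅕)) + 12870) = 6885*((-28 + ⅕) + 12870) = 6885*(-139/5 + 12870) = 6885*(64211/5) = 88418547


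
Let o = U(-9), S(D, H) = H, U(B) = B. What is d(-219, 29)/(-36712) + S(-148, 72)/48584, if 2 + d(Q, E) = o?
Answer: 397211/222951976 ≈ 0.0017816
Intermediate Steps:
o = -9
d(Q, E) = -11 (d(Q, E) = -2 - 9 = -11)
d(-219, 29)/(-36712) + S(-148, 72)/48584 = -11/(-36712) + 72/48584 = -11*(-1/36712) + 72*(1/48584) = 11/36712 + 9/6073 = 397211/222951976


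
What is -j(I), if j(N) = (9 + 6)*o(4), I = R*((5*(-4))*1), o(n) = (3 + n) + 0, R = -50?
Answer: -105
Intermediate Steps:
o(n) = 3 + n
I = 1000 (I = -50*5*(-4) = -(-1000) = -50*(-20) = 1000)
j(N) = 105 (j(N) = (9 + 6)*(3 + 4) = 15*7 = 105)
-j(I) = -1*105 = -105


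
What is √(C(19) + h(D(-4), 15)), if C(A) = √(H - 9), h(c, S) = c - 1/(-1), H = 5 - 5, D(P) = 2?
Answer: √(3 + 3*I) ≈ 1.903 + 0.78824*I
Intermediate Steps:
H = 0
h(c, S) = 1 + c (h(c, S) = c - 1*(-1) = c + 1 = 1 + c)
C(A) = 3*I (C(A) = √(0 - 9) = √(-9) = 3*I)
√(C(19) + h(D(-4), 15)) = √(3*I + (1 + 2)) = √(3*I + 3) = √(3 + 3*I)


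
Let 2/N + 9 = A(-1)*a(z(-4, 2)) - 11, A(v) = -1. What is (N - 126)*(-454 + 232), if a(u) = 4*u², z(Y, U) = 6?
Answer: 1146963/41 ≈ 27975.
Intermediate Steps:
N = -1/82 (N = 2/(-9 + (-4*6² - 11)) = 2/(-9 + (-4*36 - 11)) = 2/(-9 + (-1*144 - 11)) = 2/(-9 + (-144 - 11)) = 2/(-9 - 155) = 2/(-164) = 2*(-1/164) = -1/82 ≈ -0.012195)
(N - 126)*(-454 + 232) = (-1/82 - 126)*(-454 + 232) = -10333/82*(-222) = 1146963/41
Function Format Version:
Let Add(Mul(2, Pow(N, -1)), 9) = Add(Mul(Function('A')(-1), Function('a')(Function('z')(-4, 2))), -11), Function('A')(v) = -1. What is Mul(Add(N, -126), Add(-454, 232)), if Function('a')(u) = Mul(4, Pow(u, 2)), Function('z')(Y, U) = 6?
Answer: Rational(1146963, 41) ≈ 27975.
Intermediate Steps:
N = Rational(-1, 82) (N = Mul(2, Pow(Add(-9, Add(Mul(-1, Mul(4, Pow(6, 2))), -11)), -1)) = Mul(2, Pow(Add(-9, Add(Mul(-1, Mul(4, 36)), -11)), -1)) = Mul(2, Pow(Add(-9, Add(Mul(-1, 144), -11)), -1)) = Mul(2, Pow(Add(-9, Add(-144, -11)), -1)) = Mul(2, Pow(Add(-9, -155), -1)) = Mul(2, Pow(-164, -1)) = Mul(2, Rational(-1, 164)) = Rational(-1, 82) ≈ -0.012195)
Mul(Add(N, -126), Add(-454, 232)) = Mul(Add(Rational(-1, 82), -126), Add(-454, 232)) = Mul(Rational(-10333, 82), -222) = Rational(1146963, 41)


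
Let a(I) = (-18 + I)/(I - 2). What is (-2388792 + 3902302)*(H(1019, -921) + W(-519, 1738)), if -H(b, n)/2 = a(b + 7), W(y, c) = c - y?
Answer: 54608197555/16 ≈ 3.4130e+9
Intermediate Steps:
a(I) = (-18 + I)/(-2 + I)
H(b, n) = -2*(-11 + b)/(5 + b) (H(b, n) = -2*(-18 + (b + 7))/(-2 + (b + 7)) = -2*(-18 + (7 + b))/(-2 + (7 + b)) = -2*(-11 + b)/(5 + b))
(-2388792 + 3902302)*(H(1019, -921) + W(-519, 1738)) = (-2388792 + 3902302)*(2*(11 - 1*1019)/(5 + 1019) + (1738 - 1*(-519))) = 1513510*(2*(11 - 1019)/1024 + (1738 + 519)) = 1513510*(2*(1/1024)*(-1008) + 2257) = 1513510*(-63/32 + 2257) = 1513510*(72161/32) = 54608197555/16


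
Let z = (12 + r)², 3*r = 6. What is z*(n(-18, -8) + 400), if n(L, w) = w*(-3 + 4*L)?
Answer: 196000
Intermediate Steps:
r = 2 (r = (⅓)*6 = 2)
z = 196 (z = (12 + 2)² = 14² = 196)
z*(n(-18, -8) + 400) = 196*(-8*(-3 + 4*(-18)) + 400) = 196*(-8*(-3 - 72) + 400) = 196*(-8*(-75) + 400) = 196*(600 + 400) = 196*1000 = 196000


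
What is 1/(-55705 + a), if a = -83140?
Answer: -1/138845 ≈ -7.2023e-6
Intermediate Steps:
1/(-55705 + a) = 1/(-55705 - 83140) = 1/(-138845) = -1/138845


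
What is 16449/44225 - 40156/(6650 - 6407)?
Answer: -1771901993/10746675 ≈ -164.88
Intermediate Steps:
16449/44225 - 40156/(6650 - 6407) = 16449*(1/44225) - 40156/243 = 16449/44225 - 40156*1/243 = 16449/44225 - 40156/243 = -1771901993/10746675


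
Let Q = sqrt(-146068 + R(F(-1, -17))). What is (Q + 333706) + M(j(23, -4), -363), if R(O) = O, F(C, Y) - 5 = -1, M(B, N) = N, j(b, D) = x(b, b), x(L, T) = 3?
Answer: 333343 + 4*I*sqrt(9129) ≈ 3.3334e+5 + 382.18*I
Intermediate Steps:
j(b, D) = 3
F(C, Y) = 4 (F(C, Y) = 5 - 1 = 4)
Q = 4*I*sqrt(9129) (Q = sqrt(-146068 + 4) = sqrt(-146064) = 4*I*sqrt(9129) ≈ 382.18*I)
(Q + 333706) + M(j(23, -4), -363) = (4*I*sqrt(9129) + 333706) - 363 = (333706 + 4*I*sqrt(9129)) - 363 = 333343 + 4*I*sqrt(9129)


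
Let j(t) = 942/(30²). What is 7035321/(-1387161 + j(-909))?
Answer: -1055298150/208073993 ≈ -5.0717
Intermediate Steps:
j(t) = 157/150 (j(t) = 942/900 = 942*(1/900) = 157/150)
7035321/(-1387161 + j(-909)) = 7035321/(-1387161 + 157/150) = 7035321/(-208073993/150) = 7035321*(-150/208073993) = -1055298150/208073993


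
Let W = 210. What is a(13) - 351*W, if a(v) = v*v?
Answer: -73541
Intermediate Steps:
a(v) = v**2
a(13) - 351*W = 13**2 - 351*210 = 169 - 73710 = -73541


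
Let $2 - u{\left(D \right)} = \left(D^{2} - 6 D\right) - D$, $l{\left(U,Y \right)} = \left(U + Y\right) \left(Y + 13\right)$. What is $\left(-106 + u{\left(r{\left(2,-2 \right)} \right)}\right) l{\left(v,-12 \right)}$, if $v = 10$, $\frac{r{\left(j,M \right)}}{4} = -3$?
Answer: $664$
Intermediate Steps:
$r{\left(j,M \right)} = -12$ ($r{\left(j,M \right)} = 4 \left(-3\right) = -12$)
$l{\left(U,Y \right)} = \left(13 + Y\right) \left(U + Y\right)$ ($l{\left(U,Y \right)} = \left(U + Y\right) \left(13 + Y\right) = \left(13 + Y\right) \left(U + Y\right)$)
$u{\left(D \right)} = 2 - D^{2} + 7 D$ ($u{\left(D \right)} = 2 - \left(\left(D^{2} - 6 D\right) - D\right) = 2 - \left(D^{2} - 7 D\right) = 2 - D^{2} + 7 D$)
$\left(-106 + u{\left(r{\left(2,-2 \right)} \right)}\right) l{\left(v,-12 \right)} = \left(-106 + \left(2 - \left(-12\right)^{2} + 7 \left(-12\right)\right)\right) \left(\left(-12\right)^{2} + 13 \cdot 10 + 13 \left(-12\right) + 10 \left(-12\right)\right) = \left(-106 - 226\right) \left(144 + 130 - 156 - 120\right) = \left(-106 - 226\right) \left(-2\right) = \left(-332\right) \left(-2\right) = 664$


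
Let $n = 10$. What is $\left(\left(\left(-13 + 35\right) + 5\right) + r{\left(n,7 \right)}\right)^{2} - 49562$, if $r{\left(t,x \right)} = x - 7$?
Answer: $-48833$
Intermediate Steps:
$r{\left(t,x \right)} = -7 + x$
$\left(\left(\left(-13 + 35\right) + 5\right) + r{\left(n,7 \right)}\right)^{2} - 49562 = \left(\left(\left(-13 + 35\right) + 5\right) + \left(-7 + 7\right)\right)^{2} - 49562 = \left(\left(22 + 5\right) + 0\right)^{2} - 49562 = \left(27 + 0\right)^{2} - 49562 = 27^{2} - 49562 = 729 - 49562 = -48833$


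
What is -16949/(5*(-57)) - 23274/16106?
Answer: 133173752/2295105 ≈ 58.025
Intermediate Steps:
-16949/(5*(-57)) - 23274/16106 = -16949/(-285) - 23274*1/16106 = -16949*(-1/285) - 11637/8053 = 16949/285 - 11637/8053 = 133173752/2295105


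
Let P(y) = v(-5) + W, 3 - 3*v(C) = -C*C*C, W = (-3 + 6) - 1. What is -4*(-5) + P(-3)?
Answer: -56/3 ≈ -18.667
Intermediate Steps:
W = 2 (W = 3 - 1 = 2)
v(C) = 1 + C³/3 (v(C) = 1 - (-1)*(C*C)*C/3 = 1 - (-1)*C²*C/3 = 1 - (-1)*C³/3 = 1 + C³/3)
P(y) = -116/3 (P(y) = (1 + (⅓)*(-5)³) + 2 = (1 + (⅓)*(-125)) + 2 = (1 - 125/3) + 2 = -122/3 + 2 = -116/3)
-4*(-5) + P(-3) = -4*(-5) - 116/3 = 20 - 116/3 = -56/3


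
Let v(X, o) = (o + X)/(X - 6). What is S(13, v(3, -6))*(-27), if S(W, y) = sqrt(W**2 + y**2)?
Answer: -27*sqrt(170) ≈ -352.04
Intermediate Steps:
v(X, o) = (X + o)/(-6 + X)
S(13, v(3, -6))*(-27) = sqrt(13**2 + ((3 - 6)/(-6 + 3))**2)*(-27) = sqrt(169 + (-3/(-3))**2)*(-27) = sqrt(169 + (-1/3*(-3))**2)*(-27) = sqrt(169 + 1**2)*(-27) = sqrt(169 + 1)*(-27) = sqrt(170)*(-27) = -27*sqrt(170)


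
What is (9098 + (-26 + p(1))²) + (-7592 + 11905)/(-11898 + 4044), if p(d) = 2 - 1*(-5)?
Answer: 74286673/7854 ≈ 9458.5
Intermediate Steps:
p(d) = 7 (p(d) = 2 + 5 = 7)
(9098 + (-26 + p(1))²) + (-7592 + 11905)/(-11898 + 4044) = (9098 + (-26 + 7)²) + (-7592 + 11905)/(-11898 + 4044) = (9098 + (-19)²) + 4313/(-7854) = (9098 + 361) + 4313*(-1/7854) = 9459 - 4313/7854 = 74286673/7854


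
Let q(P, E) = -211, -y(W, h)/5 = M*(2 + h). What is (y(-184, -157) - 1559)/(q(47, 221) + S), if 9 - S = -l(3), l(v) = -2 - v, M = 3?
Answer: -766/207 ≈ -3.7005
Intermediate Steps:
y(W, h) = -30 - 15*h (y(W, h) = -15*(2 + h) = -5*(6 + 3*h) = -30 - 15*h)
S = 4 (S = 9 - (-1)*(-2 - 1*3) = 9 - (-1)*(-2 - 3) = 9 - (-1)*(-5) = 9 - 1*5 = 9 - 5 = 4)
(y(-184, -157) - 1559)/(q(47, 221) + S) = ((-30 - 15*(-157)) - 1559)/(-211 + 4) = ((-30 + 2355) - 1559)/(-207) = (2325 - 1559)*(-1/207) = 766*(-1/207) = -766/207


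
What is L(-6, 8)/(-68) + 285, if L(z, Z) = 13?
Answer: 19367/68 ≈ 284.81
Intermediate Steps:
L(-6, 8)/(-68) + 285 = 13/(-68) + 285 = -1/68*13 + 285 = -13/68 + 285 = 19367/68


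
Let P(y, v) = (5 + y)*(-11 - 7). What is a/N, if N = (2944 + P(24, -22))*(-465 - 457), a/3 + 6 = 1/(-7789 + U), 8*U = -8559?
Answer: 3687/457401434 ≈ 8.0608e-6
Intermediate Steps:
U = -8559/8 (U = (⅛)*(-8559) = -8559/8 ≈ -1069.9)
P(y, v) = -90 - 18*y (P(y, v) = (5 + y)*(-18) = -90 - 18*y)
a = -1275702/70871 (a = -18 + 3/(-7789 - 8559/8) = -18 + 3/(-70871/8) = -18 + 3*(-8/70871) = -18 - 24/70871 = -1275702/70871 ≈ -18.000)
N = -2233084 (N = (2944 + (-90 - 18*24))*(-465 - 457) = (2944 + (-90 - 432))*(-922) = (2944 - 522)*(-922) = 2422*(-922) = -2233084)
a/N = -1275702/70871/(-2233084) = -1275702/70871*(-1/2233084) = 3687/457401434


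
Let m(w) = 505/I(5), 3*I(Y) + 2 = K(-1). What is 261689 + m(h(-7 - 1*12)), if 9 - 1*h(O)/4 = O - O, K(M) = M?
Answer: 261184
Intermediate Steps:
I(Y) = -1 (I(Y) = -2/3 + (1/3)*(-1) = -2/3 - 1/3 = -1)
h(O) = 36 (h(O) = 36 - 4*(O - O) = 36 - 4*0 = 36 + 0 = 36)
m(w) = -505 (m(w) = 505/(-1) = 505*(-1) = -505)
261689 + m(h(-7 - 1*12)) = 261689 - 505 = 261184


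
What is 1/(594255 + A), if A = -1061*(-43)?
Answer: 1/639878 ≈ 1.5628e-6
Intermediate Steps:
A = 45623
1/(594255 + A) = 1/(594255 + 45623) = 1/639878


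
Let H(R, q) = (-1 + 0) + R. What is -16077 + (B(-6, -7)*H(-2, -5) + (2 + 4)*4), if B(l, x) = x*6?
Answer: -15927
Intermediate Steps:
B(l, x) = 6*x
H(R, q) = -1 + R
-16077 + (B(-6, -7)*H(-2, -5) + (2 + 4)*4) = -16077 + ((6*(-7))*(-1 - 2) + (2 + 4)*4) = -16077 + (-42*(-3) + 6*4) = -16077 + (126 + 24) = -16077 + 150 = -15927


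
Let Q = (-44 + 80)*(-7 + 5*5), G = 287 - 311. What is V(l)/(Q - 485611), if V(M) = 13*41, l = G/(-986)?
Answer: -533/484963 ≈ -0.0010991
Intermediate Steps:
G = -24
l = 12/493 (l = -24/(-986) = -24*(-1/986) = 12/493 ≈ 0.024341)
Q = 648 (Q = 36*(-7 + 25) = 36*18 = 648)
V(M) = 533
V(l)/(Q - 485611) = 533/(648 - 485611) = 533/(-484963) = 533*(-1/484963) = -533/484963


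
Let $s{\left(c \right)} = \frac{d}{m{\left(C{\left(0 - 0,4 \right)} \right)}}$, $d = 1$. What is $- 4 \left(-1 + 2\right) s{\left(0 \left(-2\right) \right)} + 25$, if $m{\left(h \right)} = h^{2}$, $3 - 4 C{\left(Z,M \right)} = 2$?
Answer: $-39$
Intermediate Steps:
$C{\left(Z,M \right)} = \frac{1}{4}$ ($C{\left(Z,M \right)} = \frac{3}{4} - \frac{1}{2} = \frac{1}{4}$)
$s{\left(c \right)} = 16$ ($s{\left(c \right)} = 1 \frac{1}{\left(\frac{1}{4}\right)^{2}} = 1 \frac{1}{\frac{1}{16}} = 1 \cdot 16 = 16$)
$- 4 \left(-1 + 2\right) s{\left(0 \left(-2\right) \right)} + 25 = - 4 \left(-1 + 2\right) 16 + 25 = \left(-4\right) 1 \cdot 16 + 25 = \left(-4\right) 16 + 25 = -64 + 25 = -39$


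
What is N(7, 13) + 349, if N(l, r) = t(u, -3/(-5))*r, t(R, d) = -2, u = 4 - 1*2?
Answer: 323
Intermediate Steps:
u = 2 (u = 4 - 2 = 2)
N(l, r) = -2*r
N(7, 13) + 349 = -2*13 + 349 = -26 + 349 = 323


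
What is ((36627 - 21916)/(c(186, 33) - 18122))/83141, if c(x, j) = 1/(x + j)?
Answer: -3221709/329963100097 ≈ -9.7638e-6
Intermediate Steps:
c(x, j) = 1/(j + x)
((36627 - 21916)/(c(186, 33) - 18122))/83141 = ((36627 - 21916)/(1/(33 + 186) - 18122))/83141 = (14711/(1/219 - 18122))*(1/83141) = (14711/(-3968717/219))*(1/83141) = (14711*(-219/3968717))*(1/83141) = -3221709/3968717*1/83141 = -3221709/329963100097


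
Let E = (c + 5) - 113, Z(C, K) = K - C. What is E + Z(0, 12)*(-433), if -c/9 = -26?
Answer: -5070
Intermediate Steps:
c = 234 (c = -9*(-26) = 234)
E = 126 (E = (234 + 5) - 113 = 239 - 113 = 126)
E + Z(0, 12)*(-433) = 126 + (12 - 1*0)*(-433) = 126 + (12 + 0)*(-433) = 126 + 12*(-433) = 126 - 5196 = -5070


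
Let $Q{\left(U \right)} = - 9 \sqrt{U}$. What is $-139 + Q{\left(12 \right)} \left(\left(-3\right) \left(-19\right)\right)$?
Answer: $-139 - 1026 \sqrt{3} \approx -1916.1$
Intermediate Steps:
$-139 + Q{\left(12 \right)} \left(\left(-3\right) \left(-19\right)\right) = -139 + - 9 \sqrt{12} \left(\left(-3\right) \left(-19\right)\right) = -139 + - 9 \cdot 2 \sqrt{3} \cdot 57 = -139 + - 18 \sqrt{3} \cdot 57 = -139 - 1026 \sqrt{3}$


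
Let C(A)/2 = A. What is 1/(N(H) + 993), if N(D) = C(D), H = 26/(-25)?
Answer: 25/24773 ≈ 0.0010092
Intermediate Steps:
C(A) = 2*A
H = -26/25 (H = 26*(-1/25) = -26/25 ≈ -1.0400)
N(D) = 2*D
1/(N(H) + 993) = 1/(2*(-26/25) + 993) = 1/(-52/25 + 993) = 1/(24773/25) = 25/24773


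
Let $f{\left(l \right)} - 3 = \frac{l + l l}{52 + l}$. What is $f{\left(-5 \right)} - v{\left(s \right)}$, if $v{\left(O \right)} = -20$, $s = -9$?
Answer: $\frac{1101}{47} \approx 23.426$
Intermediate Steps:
$f{\left(l \right)} = 3 + \frac{l + l^{2}}{52 + l}$ ($f{\left(l \right)} = 3 + \frac{l + l l}{52 + l} = 3 + \frac{l + l^{2}}{52 + l}$)
$f{\left(-5 \right)} - v{\left(s \right)} = \frac{156 + \left(-5\right)^{2} + 4 \left(-5\right)}{52 - 5} - -20 = \frac{156 + 25 - 20}{47} + 20 = \frac{1}{47} \cdot 161 + 20 = \frac{161}{47} + 20 = \frac{1101}{47}$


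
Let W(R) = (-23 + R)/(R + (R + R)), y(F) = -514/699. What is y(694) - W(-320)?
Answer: -244399/223680 ≈ -1.0926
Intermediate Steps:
y(F) = -514/699 (y(F) = -514*1/699 = -514/699)
W(R) = (-23 + R)/(3*R) (W(R) = (-23 + R)/(R + 2*R) = (-23 + R)/((3*R)) = (-23 + R)*(1/(3*R)) = (-23 + R)/(3*R))
y(694) - W(-320) = -514/699 - (-23 - 320)/(3*(-320)) = -514/699 - (-1)*(-343)/(3*320) = -514/699 - 1*343/960 = -514/699 - 343/960 = -244399/223680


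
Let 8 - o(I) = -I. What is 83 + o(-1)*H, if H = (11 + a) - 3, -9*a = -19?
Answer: 1384/9 ≈ 153.78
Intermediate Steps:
a = 19/9 (a = -⅑*(-19) = 19/9 ≈ 2.1111)
o(I) = 8 + I (o(I) = 8 - (-1)*I = 8 + I)
H = 91/9 (H = (11 + 19/9) - 3 = 118/9 - 3 = 91/9 ≈ 10.111)
83 + o(-1)*H = 83 + (8 - 1)*(91/9) = 83 + 7*(91/9) = 83 + 637/9 = 1384/9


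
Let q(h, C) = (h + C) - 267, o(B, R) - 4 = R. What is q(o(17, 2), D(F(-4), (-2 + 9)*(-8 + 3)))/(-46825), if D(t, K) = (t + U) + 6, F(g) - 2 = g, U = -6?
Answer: 263/46825 ≈ 0.0056167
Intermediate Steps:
o(B, R) = 4 + R
F(g) = 2 + g
D(t, K) = t (D(t, K) = (t - 6) + 6 = (-6 + t) + 6 = t)
q(h, C) = -267 + C + h (q(h, C) = (C + h) - 267 = -267 + C + h)
q(o(17, 2), D(F(-4), (-2 + 9)*(-8 + 3)))/(-46825) = (-267 + (2 - 4) + (4 + 2))/(-46825) = (-267 - 2 + 6)*(-1/46825) = -263*(-1/46825) = 263/46825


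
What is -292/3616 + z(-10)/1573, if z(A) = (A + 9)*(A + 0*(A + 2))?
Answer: -105789/1421992 ≈ -0.074395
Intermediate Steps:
z(A) = A*(9 + A) (z(A) = (9 + A)*(A + 0*(2 + A)) = (9 + A)*(A + 0) = (9 + A)*A = A*(9 + A))
-292/3616 + z(-10)/1573 = -292/3616 - 10*(9 - 10)/1573 = -292*1/3616 - 10*(-1)*(1/1573) = -73/904 + 10*(1/1573) = -73/904 + 10/1573 = -105789/1421992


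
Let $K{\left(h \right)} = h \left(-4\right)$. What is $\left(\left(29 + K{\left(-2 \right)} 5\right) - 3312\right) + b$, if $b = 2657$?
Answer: $-586$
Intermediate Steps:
$K{\left(h \right)} = - 4 h$
$\left(\left(29 + K{\left(-2 \right)} 5\right) - 3312\right) + b = \left(\left(29 + \left(-4\right) \left(-2\right) 5\right) - 3312\right) + 2657 = \left(\left(29 + 8 \cdot 5\right) - 3312\right) + 2657 = \left(\left(29 + 40\right) - 3312\right) + 2657 = \left(69 - 3312\right) + 2657 = -3243 + 2657 = -586$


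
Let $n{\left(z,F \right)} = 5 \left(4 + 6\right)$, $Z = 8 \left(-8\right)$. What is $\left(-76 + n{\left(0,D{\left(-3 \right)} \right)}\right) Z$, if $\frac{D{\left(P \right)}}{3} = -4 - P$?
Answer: $1664$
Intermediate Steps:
$Z = -64$
$D{\left(P \right)} = -12 - 3 P$ ($D{\left(P \right)} = 3 \left(-4 - P\right) = -12 - 3 P$)
$n{\left(z,F \right)} = 50$ ($n{\left(z,F \right)} = 5 \cdot 10 = 50$)
$\left(-76 + n{\left(0,D{\left(-3 \right)} \right)}\right) Z = \left(-76 + 50\right) \left(-64\right) = \left(-26\right) \left(-64\right) = 1664$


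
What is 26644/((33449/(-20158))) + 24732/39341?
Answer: -21128820672764/1315917109 ≈ -16056.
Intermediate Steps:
26644/((33449/(-20158))) + 24732/39341 = 26644/((33449*(-1/20158))) + 24732*(1/39341) = 26644/(-33449/20158) + 24732/39341 = 26644*(-20158/33449) + 24732/39341 = -537089752/33449 + 24732/39341 = -21128820672764/1315917109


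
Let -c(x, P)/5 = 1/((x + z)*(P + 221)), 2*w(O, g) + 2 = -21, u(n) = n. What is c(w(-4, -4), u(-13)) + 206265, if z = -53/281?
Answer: 140915299045/683176 ≈ 2.0627e+5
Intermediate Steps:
z = -53/281 (z = -53*1/281 = -53/281 ≈ -0.18861)
w(O, g) = -23/2 (w(O, g) = -1 + (1/2)*(-21) = -1 - 21/2 = -23/2)
c(x, P) = -5/((221 + P)*(-53/281 + x)) (c(x, P) = -5*1/((P + 221)*(x - 53/281)) = -5*1/((221 + P)*(-53/281 + x)) = -5/((221 + P)*(-53/281 + x)))
c(w(-4, -4), u(-13)) + 206265 = -1405/(-11713 - 53*(-13) + 62101*(-23/2) + 281*(-13)*(-23/2)) + 206265 = -1405/(-11713 + 689 - 1428323/2 + 84019/2) + 206265 = -1405/(-683176) + 206265 = -1405*(-1/683176) + 206265 = 1405/683176 + 206265 = 140915299045/683176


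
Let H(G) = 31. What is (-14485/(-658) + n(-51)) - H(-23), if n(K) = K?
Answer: -39471/658 ≈ -59.986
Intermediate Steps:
(-14485/(-658) + n(-51)) - H(-23) = (-14485/(-658) - 51) - 1*31 = (-14485*(-1/658) - 51) - 31 = (14485/658 - 51) - 31 = -19073/658 - 31 = -39471/658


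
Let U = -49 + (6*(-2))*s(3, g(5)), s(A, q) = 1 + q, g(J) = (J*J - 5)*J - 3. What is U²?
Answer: 1500625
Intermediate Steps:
g(J) = -3 + J*(-5 + J²) (g(J) = (J² - 5)*J - 3 = (-5 + J²)*J - 3 = J*(-5 + J²) - 3 = -3 + J*(-5 + J²))
U = -1225 (U = -49 + (6*(-2))*(1 + (-3 + 5³ - 5*5)) = -49 - 12*(1 + (-3 + 125 - 25)) = -49 - 12*(1 + 97) = -49 - 12*98 = -49 - 1176 = -1225)
U² = (-1225)² = 1500625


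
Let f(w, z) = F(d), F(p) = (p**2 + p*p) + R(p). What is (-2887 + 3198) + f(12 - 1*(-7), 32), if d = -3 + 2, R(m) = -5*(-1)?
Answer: 318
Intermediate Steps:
R(m) = 5
d = -1
F(p) = 5 + 2*p**2 (F(p) = (p**2 + p*p) + 5 = (p**2 + p**2) + 5 = 2*p**2 + 5 = 5 + 2*p**2)
f(w, z) = 7 (f(w, z) = 5 + 2*(-1)**2 = 5 + 2*1 = 5 + 2 = 7)
(-2887 + 3198) + f(12 - 1*(-7), 32) = (-2887 + 3198) + 7 = 311 + 7 = 318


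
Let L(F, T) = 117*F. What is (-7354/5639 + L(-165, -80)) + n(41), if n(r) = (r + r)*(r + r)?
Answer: -70951613/5639 ≈ -12582.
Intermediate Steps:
n(r) = 4*r**2 (n(r) = (2*r)*(2*r) = 4*r**2)
(-7354/5639 + L(-165, -80)) + n(41) = (-7354/5639 + 117*(-165)) + 4*41**2 = (-7354*1/5639 - 19305) + 4*1681 = (-7354/5639 - 19305) + 6724 = -108868249/5639 + 6724 = -70951613/5639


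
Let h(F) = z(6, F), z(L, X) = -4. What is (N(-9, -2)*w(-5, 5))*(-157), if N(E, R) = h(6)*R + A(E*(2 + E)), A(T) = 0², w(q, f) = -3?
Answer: 3768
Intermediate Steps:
h(F) = -4
A(T) = 0
N(E, R) = -4*R (N(E, R) = -4*R + 0 = -4*R)
(N(-9, -2)*w(-5, 5))*(-157) = (-4*(-2)*(-3))*(-157) = (8*(-3))*(-157) = -24*(-157) = 3768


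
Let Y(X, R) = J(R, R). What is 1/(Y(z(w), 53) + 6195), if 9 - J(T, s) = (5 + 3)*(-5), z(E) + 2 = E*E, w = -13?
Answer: 1/6244 ≈ 0.00016015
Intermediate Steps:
z(E) = -2 + E² (z(E) = -2 + E*E = -2 + E²)
J(T, s) = 49 (J(T, s) = 9 - (5 + 3)*(-5) = 9 - 8*(-5) = 9 - 1*(-40) = 9 + 40 = 49)
Y(X, R) = 49
1/(Y(z(w), 53) + 6195) = 1/(49 + 6195) = 1/6244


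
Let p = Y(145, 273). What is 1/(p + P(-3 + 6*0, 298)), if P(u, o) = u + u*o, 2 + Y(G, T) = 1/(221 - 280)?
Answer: -59/53042 ≈ -0.0011123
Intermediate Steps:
Y(G, T) = -119/59 (Y(G, T) = -2 + 1/(221 - 280) = -2 + 1/(-59) = -2 - 1/59 = -119/59)
P(u, o) = u + o*u
p = -119/59 ≈ -2.0169
1/(p + P(-3 + 6*0, 298)) = 1/(-119/59 + (-3 + 6*0)*(1 + 298)) = 1/(-119/59 + (-3 + 0)*299) = 1/(-119/59 - 3*299) = 1/(-119/59 - 897) = 1/(-53042/59) = -59/53042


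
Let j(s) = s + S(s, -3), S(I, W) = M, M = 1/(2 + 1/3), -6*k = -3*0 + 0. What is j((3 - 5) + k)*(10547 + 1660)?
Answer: -134277/7 ≈ -19182.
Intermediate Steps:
k = 0 (k = -(-3*0 + 0)/6 = -(0 + 0)/6 = -1/6*0 = 0)
M = 3/7 (M = 1/(2 + 1/3) = 1/(7/3) = 3/7 ≈ 0.42857)
S(I, W) = 3/7
j(s) = 3/7 + s (j(s) = s + 3/7 = 3/7 + s)
j((3 - 5) + k)*(10547 + 1660) = (3/7 + ((3 - 5) + 0))*(10547 + 1660) = (3/7 + (-2 + 0))*12207 = (3/7 - 2)*12207 = -11/7*12207 = -134277/7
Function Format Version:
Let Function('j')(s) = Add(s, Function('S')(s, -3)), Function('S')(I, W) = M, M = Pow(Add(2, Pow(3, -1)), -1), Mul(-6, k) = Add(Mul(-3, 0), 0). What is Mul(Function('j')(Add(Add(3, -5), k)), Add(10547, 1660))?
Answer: Rational(-134277, 7) ≈ -19182.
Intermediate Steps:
k = 0 (k = Mul(Rational(-1, 6), Add(Mul(-3, 0), 0)) = Mul(Rational(-1, 6), Add(0, 0)) = Mul(Rational(-1, 6), 0) = 0)
M = Rational(3, 7) (M = Pow(Add(2, Rational(1, 3)), -1) = Pow(Rational(7, 3), -1) = Rational(3, 7) ≈ 0.42857)
Function('S')(I, W) = Rational(3, 7)
Function('j')(s) = Add(Rational(3, 7), s) (Function('j')(s) = Add(s, Rational(3, 7)) = Add(Rational(3, 7), s))
Mul(Function('j')(Add(Add(3, -5), k)), Add(10547, 1660)) = Mul(Add(Rational(3, 7), Add(Add(3, -5), 0)), Add(10547, 1660)) = Mul(Add(Rational(3, 7), Add(-2, 0)), 12207) = Mul(Add(Rational(3, 7), -2), 12207) = Mul(Rational(-11, 7), 12207) = Rational(-134277, 7)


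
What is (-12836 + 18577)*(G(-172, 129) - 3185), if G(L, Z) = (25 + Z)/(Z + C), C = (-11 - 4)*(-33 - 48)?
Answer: -1755305009/96 ≈ -1.8284e+7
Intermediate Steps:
C = 1215 (C = -15*(-81) = 1215)
G(L, Z) = (25 + Z)/(1215 + Z) (G(L, Z) = (25 + Z)/(Z + 1215) = (25 + Z)/(1215 + Z))
(-12836 + 18577)*(G(-172, 129) - 3185) = (-12836 + 18577)*((25 + 129)/(1215 + 129) - 3185) = 5741*(154/1344 - 3185) = 5741*((1/1344)*154 - 3185) = 5741*(11/96 - 3185) = 5741*(-305749/96) = -1755305009/96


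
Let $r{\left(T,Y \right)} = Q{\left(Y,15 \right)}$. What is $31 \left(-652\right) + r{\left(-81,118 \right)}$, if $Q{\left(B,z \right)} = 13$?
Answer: $-20199$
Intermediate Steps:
$r{\left(T,Y \right)} = 13$
$31 \left(-652\right) + r{\left(-81,118 \right)} = 31 \left(-652\right) + 13 = -20212 + 13 = -20199$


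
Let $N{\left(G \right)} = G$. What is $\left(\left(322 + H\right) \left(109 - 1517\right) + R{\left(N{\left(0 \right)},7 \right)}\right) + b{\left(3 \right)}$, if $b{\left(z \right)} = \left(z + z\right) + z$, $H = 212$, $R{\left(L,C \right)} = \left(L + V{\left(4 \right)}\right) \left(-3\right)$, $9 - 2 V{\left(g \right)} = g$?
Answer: $- \frac{1503741}{2} \approx -7.5187 \cdot 10^{5}$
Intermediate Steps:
$V{\left(g \right)} = \frac{9}{2} - \frac{g}{2}$
$R{\left(L,C \right)} = - \frac{15}{2} - 3 L$ ($R{\left(L,C \right)} = \left(L + \left(\frac{9}{2} - 2\right)\right) \left(-3\right) = \left(L + \frac{5}{2}\right) \left(-3\right) = \left(\frac{5}{2} + L\right) \left(-3\right) = - \frac{15}{2} - 3 L$)
$b{\left(z \right)} = 3 z$ ($b{\left(z \right)} = 2 z + z = 3 z$)
$\left(\left(322 + H\right) \left(109 - 1517\right) + R{\left(N{\left(0 \right)},7 \right)}\right) + b{\left(3 \right)} = \left(\left(322 + 212\right) \left(109 - 1517\right) - \frac{15}{2}\right) + 3 \cdot 3 = \left(534 \left(-1408\right) + \left(- \frac{15}{2} + 0\right)\right) + 9 = \left(-751872 - \frac{15}{2}\right) + 9 = - \frac{1503759}{2} + 9 = - \frac{1503741}{2}$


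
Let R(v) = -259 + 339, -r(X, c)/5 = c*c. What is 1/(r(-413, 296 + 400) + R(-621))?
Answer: -1/2422000 ≈ -4.1288e-7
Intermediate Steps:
r(X, c) = -5*c² (r(X, c) = -5*c*c = -5*c²)
R(v) = 80
1/(r(-413, 296 + 400) + R(-621)) = 1/(-5*(296 + 400)² + 80) = 1/(-5*696² + 80) = 1/(-5*484416 + 80) = 1/(-2422080 + 80) = 1/(-2422000) = -1/2422000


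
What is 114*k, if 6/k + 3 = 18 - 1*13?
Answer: 342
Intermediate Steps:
k = 3 (k = 6/(-3 + (18 - 1*13)) = 6/(-3 + (18 - 13)) = 6/(-3 + 5) = 6/2 = 6*(½) = 3)
114*k = 114*3 = 342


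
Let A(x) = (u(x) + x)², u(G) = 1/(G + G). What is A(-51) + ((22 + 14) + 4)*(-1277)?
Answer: -504365111/10404 ≈ -48478.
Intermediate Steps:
u(G) = 1/(2*G)
A(x) = (x + 1/(2*x))² (A(x) = (1/(2*x) + x)² = (x + 1/(2*x))²)
A(-51) + ((22 + 14) + 4)*(-1277) = (-51 + (½)/(-51))² + ((22 + 14) + 4)*(-1277) = (-51 + (½)*(-1/51))² + (36 + 4)*(-1277) = (-51 - 1/102)² + 40*(-1277) = (-5203/102)² - 51080 = 27071209/10404 - 51080 = -504365111/10404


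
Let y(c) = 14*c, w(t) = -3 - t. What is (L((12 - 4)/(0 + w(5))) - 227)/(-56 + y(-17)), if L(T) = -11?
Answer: 17/21 ≈ 0.80952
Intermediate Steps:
(L((12 - 4)/(0 + w(5))) - 227)/(-56 + y(-17)) = (-11 - 227)/(-56 + 14*(-17)) = -238/(-56 - 238) = -238/(-294) = -238*(-1/294) = 17/21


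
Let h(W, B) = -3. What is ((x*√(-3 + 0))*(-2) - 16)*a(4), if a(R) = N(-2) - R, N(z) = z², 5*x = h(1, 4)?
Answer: 0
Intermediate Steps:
x = -⅗ (x = (⅕)*(-3) = -⅗ ≈ -0.60000)
a(R) = 4 - R (a(R) = (-2)² - R = 4 - R)
((x*√(-3 + 0))*(-2) - 16)*a(4) = (-3*√(-3 + 0)/5*(-2) - 16)*(4 - 1*4) = (-3*I*√3/5*(-2) - 16)*(4 - 4) = (-3*I*√3/5*(-2) - 16)*0 = (6*I*√3/5 - 16)*0 = (-16 + 6*I*√3/5)*0 = 0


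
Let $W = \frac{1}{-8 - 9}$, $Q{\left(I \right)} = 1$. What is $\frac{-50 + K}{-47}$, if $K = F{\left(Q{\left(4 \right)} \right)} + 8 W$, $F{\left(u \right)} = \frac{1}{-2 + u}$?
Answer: $\frac{875}{799} \approx 1.0951$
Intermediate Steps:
$W = - \frac{1}{17}$ ($W = \frac{1}{-17} = - \frac{1}{17} \approx -0.058824$)
$K = - \frac{25}{17}$ ($K = \frac{1}{-2 + 1} + 8 \left(- \frac{1}{17}\right) = \frac{1}{-1} - \frac{8}{17} = -1 - \frac{8}{17} = - \frac{25}{17} \approx -1.4706$)
$\frac{-50 + K}{-47} = \frac{-50 - \frac{25}{17}}{-47} = \left(- \frac{875}{17}\right) \left(- \frac{1}{47}\right) = \frac{875}{799}$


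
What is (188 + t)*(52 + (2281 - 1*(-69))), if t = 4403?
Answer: 11027582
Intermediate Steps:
(188 + t)*(52 + (2281 - 1*(-69))) = (188 + 4403)*(52 + (2281 - 1*(-69))) = 4591*(52 + (2281 + 69)) = 4591*(52 + 2350) = 4591*2402 = 11027582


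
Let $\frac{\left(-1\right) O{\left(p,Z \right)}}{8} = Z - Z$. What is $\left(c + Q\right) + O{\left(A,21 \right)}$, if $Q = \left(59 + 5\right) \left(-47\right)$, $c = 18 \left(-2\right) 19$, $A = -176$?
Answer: $-3692$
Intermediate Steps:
$O{\left(p,Z \right)} = 0$ ($O{\left(p,Z \right)} = - 8 \left(Z - Z\right) = \left(-8\right) 0 = 0$)
$c = -684$ ($c = \left(-36\right) 19 = -684$)
$Q = -3008$ ($Q = 64 \left(-47\right) = -3008$)
$\left(c + Q\right) + O{\left(A,21 \right)} = \left(-684 - 3008\right) + 0 = -3692 + 0 = -3692$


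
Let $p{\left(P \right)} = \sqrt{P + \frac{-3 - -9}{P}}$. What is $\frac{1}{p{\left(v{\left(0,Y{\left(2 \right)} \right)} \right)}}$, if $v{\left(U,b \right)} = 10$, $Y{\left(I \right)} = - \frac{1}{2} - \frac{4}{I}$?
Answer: $\frac{\sqrt{265}}{53} \approx 0.30715$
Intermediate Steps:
$Y{\left(I \right)} = - \frac{1}{2} - \frac{4}{I}$ ($Y{\left(I \right)} = \left(-1\right) \frac{1}{2} - \frac{4}{I} = - \frac{1}{2} - \frac{4}{I}$)
$p{\left(P \right)} = \sqrt{P + \frac{6}{P}}$ ($p{\left(P \right)} = \sqrt{P + \frac{-3 + 9}{P}} = \sqrt{P + \frac{6}{P}}$)
$\frac{1}{p{\left(v{\left(0,Y{\left(2 \right)} \right)} \right)}} = \frac{1}{\sqrt{10 + \frac{6}{10}}} = \frac{1}{\sqrt{10 + 6 \cdot \frac{1}{10}}} = \frac{1}{\sqrt{10 + \frac{3}{5}}} = \frac{1}{\sqrt{\frac{53}{5}}} = \frac{1}{\frac{1}{5} \sqrt{265}} = \frac{\sqrt{265}}{53}$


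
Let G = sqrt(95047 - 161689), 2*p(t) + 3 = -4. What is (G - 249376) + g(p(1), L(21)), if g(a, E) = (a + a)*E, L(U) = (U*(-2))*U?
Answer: -243202 + I*sqrt(66642) ≈ -2.432e+5 + 258.15*I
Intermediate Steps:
p(t) = -7/2 (p(t) = -3/2 + (1/2)*(-4) = -3/2 - 2 = -7/2)
L(U) = -2*U**2 (L(U) = (-2*U)*U = -2*U**2)
g(a, E) = 2*E*a (g(a, E) = (2*a)*E = 2*E*a)
G = I*sqrt(66642) (G = sqrt(-66642) = I*sqrt(66642) ≈ 258.15*I)
(G - 249376) + g(p(1), L(21)) = (I*sqrt(66642) - 249376) + 2*(-2*21**2)*(-7/2) = (-249376 + I*sqrt(66642)) + 2*(-2*441)*(-7/2) = (-249376 + I*sqrt(66642)) + 2*(-882)*(-7/2) = (-249376 + I*sqrt(66642)) + 6174 = -243202 + I*sqrt(66642)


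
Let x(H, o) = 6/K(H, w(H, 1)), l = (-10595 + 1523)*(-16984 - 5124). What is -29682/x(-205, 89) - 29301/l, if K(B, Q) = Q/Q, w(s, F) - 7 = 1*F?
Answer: -330729676391/66854592 ≈ -4947.0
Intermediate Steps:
w(s, F) = 7 + F (w(s, F) = 7 + 1*F = 7 + F)
K(B, Q) = 1
l = 200563776 (l = -9072*(-22108) = 200563776)
x(H, o) = 6 (x(H, o) = 6/1 = 6*1 = 6)
-29682/x(-205, 89) - 29301/l = -29682/6 - 29301/200563776 = -29682*⅙ - 29301*1/200563776 = -4947 - 9767/66854592 = -330729676391/66854592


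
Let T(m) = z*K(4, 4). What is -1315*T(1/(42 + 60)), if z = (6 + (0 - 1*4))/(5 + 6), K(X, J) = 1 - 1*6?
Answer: 13150/11 ≈ 1195.5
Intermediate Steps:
K(X, J) = -5 (K(X, J) = 1 - 6 = -5)
z = 2/11 (z = (6 + (0 - 4))/11 = (6 - 4)*(1/11) = 2*(1/11) = 2/11 ≈ 0.18182)
T(m) = -10/11 (T(m) = (2/11)*(-5) = -10/11)
-1315*T(1/(42 + 60)) = -1315*(-10/11) = 13150/11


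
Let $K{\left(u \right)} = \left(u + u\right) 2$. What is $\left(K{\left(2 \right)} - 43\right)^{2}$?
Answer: $1225$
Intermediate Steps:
$K{\left(u \right)} = 4 u$ ($K{\left(u \right)} = 2 u 2 = 4 u$)
$\left(K{\left(2 \right)} - 43\right)^{2} = \left(4 \cdot 2 - 43\right)^{2} = \left(8 - 43\right)^{2} = \left(-35\right)^{2} = 1225$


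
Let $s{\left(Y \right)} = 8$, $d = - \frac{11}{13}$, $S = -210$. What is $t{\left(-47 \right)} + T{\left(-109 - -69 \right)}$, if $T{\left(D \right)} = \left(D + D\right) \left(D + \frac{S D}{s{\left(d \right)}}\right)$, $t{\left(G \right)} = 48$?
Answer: $-80752$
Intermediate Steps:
$d = - \frac{11}{13}$ ($d = \left(-11\right) \frac{1}{13} = - \frac{11}{13} \approx -0.84615$)
$T{\left(D \right)} = - \frac{101 D^{2}}{2}$ ($T{\left(D \right)} = \left(D + D\right) \left(D + \frac{\left(-210\right) D}{8}\right) = 2 D \left(D + - 210 D \frac{1}{8}\right) = 2 D \left(D - \frac{105 D}{4}\right) = 2 D \left(- \frac{101 D}{4}\right) = - \frac{101 D^{2}}{2}$)
$t{\left(-47 \right)} + T{\left(-109 - -69 \right)} = 48 - \frac{101 \left(-109 - -69\right)^{2}}{2} = 48 - \frac{101 \left(-109 + 69\right)^{2}}{2} = 48 - \frac{101 \left(-40\right)^{2}}{2} = 48 - 80800 = -80752$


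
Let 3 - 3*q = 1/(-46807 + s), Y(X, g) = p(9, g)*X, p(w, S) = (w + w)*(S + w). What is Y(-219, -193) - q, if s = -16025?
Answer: 136721238191/188496 ≈ 7.2533e+5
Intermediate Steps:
p(w, S) = 2*w*(S + w) (p(w, S) = (2*w)*(S + w) = 2*w*(S + w))
Y(X, g) = X*(162 + 18*g) (Y(X, g) = (2*9*(g + 9))*X = (2*9*(9 + g))*X = (162 + 18*g)*X = X*(162 + 18*g))
q = 188497/188496 (q = 1 - 1/(3*(-46807 - 16025)) = 1 - 1/3/(-62832) = 1 - 1/3*(-1/62832) = 1 + 1/188496 = 188497/188496 ≈ 1.0000)
Y(-219, -193) - q = 18*(-219)*(9 - 193) - 1*188497/188496 = 18*(-219)*(-184) - 188497/188496 = 725328 - 188497/188496 = 136721238191/188496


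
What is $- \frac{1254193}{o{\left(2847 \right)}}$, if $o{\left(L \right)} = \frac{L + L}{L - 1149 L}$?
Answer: $719906782$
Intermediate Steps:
$o{\left(L \right)} = - \frac{1}{574}$ ($o{\left(L \right)} = \frac{2 L}{\left(-1148\right) L} = 2 L \left(- \frac{1}{1148 L}\right) = - \frac{1}{574}$)
$- \frac{1254193}{o{\left(2847 \right)}} = - \frac{1254193}{- \frac{1}{574}} = \left(-1254193\right) \left(-574\right) = 719906782$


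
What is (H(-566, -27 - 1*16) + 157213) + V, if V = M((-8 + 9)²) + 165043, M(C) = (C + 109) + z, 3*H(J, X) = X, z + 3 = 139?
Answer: 967463/3 ≈ 3.2249e+5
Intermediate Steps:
z = 136 (z = -3 + 139 = 136)
H(J, X) = X/3
M(C) = 245 + C (M(C) = (C + 109) + 136 = (109 + C) + 136 = 245 + C)
V = 165289 (V = (245 + (-8 + 9)²) + 165043 = (245 + 1²) + 165043 = (245 + 1) + 165043 = 246 + 165043 = 165289)
(H(-566, -27 - 1*16) + 157213) + V = ((-27 - 1*16)/3 + 157213) + 165289 = ((-27 - 16)/3 + 157213) + 165289 = ((⅓)*(-43) + 157213) + 165289 = (-43/3 + 157213) + 165289 = 471596/3 + 165289 = 967463/3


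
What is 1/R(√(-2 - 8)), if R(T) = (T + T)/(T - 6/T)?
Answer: ⅘ ≈ 0.80000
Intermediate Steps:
R(T) = 2*T/(T - 6/T) (R(T) = (2*T)/(T - 6/T) = 2*T/(T - 6/T))
1/R(√(-2 - 8)) = 1/(2*(√(-2 - 8))²/(-6 + (√(-2 - 8))²)) = 1/(2*(√(-10))²/(-6 + (√(-10))²)) = 1/(2*(I*√10)²/(-6 + (I*√10)²)) = 1/(2*(-10)/(-6 - 10)) = 1/(2*(-10)/(-16)) = 1/(2*(-10)*(-1/16)) = 1/(5/4) = ⅘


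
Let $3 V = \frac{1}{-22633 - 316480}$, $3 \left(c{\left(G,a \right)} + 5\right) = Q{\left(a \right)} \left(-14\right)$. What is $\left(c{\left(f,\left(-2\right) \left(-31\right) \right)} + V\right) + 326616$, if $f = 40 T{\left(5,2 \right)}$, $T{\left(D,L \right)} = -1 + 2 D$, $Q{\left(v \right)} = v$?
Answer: $\frac{110659919348}{339113} \approx 3.2632 \cdot 10^{5}$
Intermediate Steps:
$f = 360$ ($f = 40 \left(-1 + 2 \cdot 5\right) = 40 \left(-1 + 10\right) = 40 \cdot 9 = 360$)
$c{\left(G,a \right)} = -5 - \frac{14 a}{3}$ ($c{\left(G,a \right)} = -5 + \frac{a \left(-14\right)}{3} = -5 + \frac{\left(-14\right) a}{3} = -5 - \frac{14 a}{3}$)
$V = - \frac{1}{1017339}$ ($V = \frac{1}{3 \left(-22633 - 316480\right)} = \frac{1}{3 \left(-339113\right)} = \frac{1}{3} \left(- \frac{1}{339113}\right) = - \frac{1}{1017339} \approx -9.8296 \cdot 10^{-7}$)
$\left(c{\left(f,\left(-2\right) \left(-31\right) \right)} + V\right) + 326616 = \left(\left(-5 - \frac{14 \left(\left(-2\right) \left(-31\right)\right)}{3}\right) - \frac{1}{1017339}\right) + 326616 = \left(\left(-5 - \frac{868}{3}\right) - \frac{1}{1017339}\right) + 326616 = \left(- \frac{883}{3} - \frac{1}{1017339}\right) + 326616 = - \frac{99812260}{339113} + 326616 = \frac{110659919348}{339113}$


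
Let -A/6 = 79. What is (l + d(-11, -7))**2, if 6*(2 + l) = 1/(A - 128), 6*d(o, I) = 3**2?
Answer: 3265249/13046544 ≈ 0.25028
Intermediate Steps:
A = -474 (A = -6*79 = -474)
d(o, I) = 3/2 (d(o, I) = (1/6)*3**2 = (1/6)*9 = 3/2)
l = -7225/3612 (l = -2 + 1/(6*(-474 - 128)) = -2 + (1/6)/(-602) = -2 + (1/6)*(-1/602) = -2 - 1/3612 = -7225/3612 ≈ -2.0003)
(l + d(-11, -7))**2 = (-7225/3612 + 3/2)**2 = (-1807/3612)**2 = 3265249/13046544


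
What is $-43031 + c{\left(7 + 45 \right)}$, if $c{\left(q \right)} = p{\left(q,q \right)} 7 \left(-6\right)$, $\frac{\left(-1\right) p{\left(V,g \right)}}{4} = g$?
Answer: $-34295$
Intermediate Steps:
$p{\left(V,g \right)} = - 4 g$
$c{\left(q \right)} = 168 q$ ($c{\left(q \right)} = - 4 q 7 \left(-6\right) = - 28 q \left(-6\right) = 168 q$)
$-43031 + c{\left(7 + 45 \right)} = -43031 + 168 \left(7 + 45\right) = -43031 + 168 \cdot 52 = -43031 + 8736 = -34295$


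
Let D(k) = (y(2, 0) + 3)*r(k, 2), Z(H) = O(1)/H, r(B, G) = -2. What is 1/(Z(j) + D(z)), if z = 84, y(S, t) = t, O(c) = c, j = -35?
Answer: -35/211 ≈ -0.16588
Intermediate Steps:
Z(H) = 1/H
D(k) = -6 (D(k) = (0 + 3)*(-2) = 3*(-2) = -6)
1/(Z(j) + D(z)) = 1/(1/(-35) - 6) = 1/(-1/35 - 6) = 1/(-211/35) = -35/211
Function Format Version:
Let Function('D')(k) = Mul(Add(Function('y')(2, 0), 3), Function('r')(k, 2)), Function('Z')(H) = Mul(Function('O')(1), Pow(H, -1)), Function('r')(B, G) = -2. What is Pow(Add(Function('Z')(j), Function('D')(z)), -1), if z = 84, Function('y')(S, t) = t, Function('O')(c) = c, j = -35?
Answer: Rational(-35, 211) ≈ -0.16588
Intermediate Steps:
Function('Z')(H) = Pow(H, -1) (Function('Z')(H) = Mul(1, Pow(H, -1)) = Pow(H, -1))
Function('D')(k) = -6 (Function('D')(k) = Mul(Add(0, 3), -2) = Mul(3, -2) = -6)
Pow(Add(Function('Z')(j), Function('D')(z)), -1) = Pow(Add(Pow(-35, -1), -6), -1) = Pow(Add(Rational(-1, 35), -6), -1) = Pow(Rational(-211, 35), -1) = Rational(-35, 211)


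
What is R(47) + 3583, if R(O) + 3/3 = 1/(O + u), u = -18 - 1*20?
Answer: 32239/9 ≈ 3582.1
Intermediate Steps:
u = -38 (u = -18 - 20 = -38)
R(O) = -1 + 1/(-38 + O) (R(O) = -1 + 1/(O - 38) = -1 + 1/(-38 + O))
R(47) + 3583 = (39 - 1*47)/(-38 + 47) + 3583 = (39 - 47)/9 + 3583 = (⅑)*(-8) + 3583 = -8/9 + 3583 = 32239/9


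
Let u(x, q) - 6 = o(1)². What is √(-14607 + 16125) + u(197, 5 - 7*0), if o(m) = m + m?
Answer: 10 + √1518 ≈ 48.962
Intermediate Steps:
o(m) = 2*m
u(x, q) = 10 (u(x, q) = 6 + (2*1)² = 6 + 2² = 6 + 4 = 10)
√(-14607 + 16125) + u(197, 5 - 7*0) = √(-14607 + 16125) + 10 = √1518 + 10 = 10 + √1518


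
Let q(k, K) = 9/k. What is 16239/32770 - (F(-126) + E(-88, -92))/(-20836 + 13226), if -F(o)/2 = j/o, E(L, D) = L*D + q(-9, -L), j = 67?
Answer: 2449986781/1571092110 ≈ 1.5594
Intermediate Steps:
E(L, D) = -1 + D*L (E(L, D) = L*D + 9/(-9) = D*L + 9*(-⅑) = D*L - 1 = -1 + D*L)
F(o) = -134/o
16239/32770 - (F(-126) + E(-88, -92))/(-20836 + 13226) = 16239/32770 - (-134/(-126) + (-1 - 92*(-88)))/(-20836 + 13226) = 16239*(1/32770) - (-134*(-1/126) + (-1 + 8096))/(-7610) = 16239/32770 - (67/63 + 8095)*(-1)/7610 = 16239/32770 - 510052*(-1)/(63*7610) = 16239/32770 - 1*(-255026/239715) = 16239/32770 + 255026/239715 = 2449986781/1571092110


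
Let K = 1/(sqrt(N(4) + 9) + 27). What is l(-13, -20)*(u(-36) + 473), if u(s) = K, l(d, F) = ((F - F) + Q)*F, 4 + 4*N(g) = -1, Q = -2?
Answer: 10917704/577 - 16*sqrt(31)/577 ≈ 18921.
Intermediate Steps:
N(g) = -5/4 (N(g) = -1 + (1/4)*(-1) = -1 - 1/4 = -5/4)
K = 1/(27 + sqrt(31)/2) (K = 1/(sqrt(-5/4 + 9) + 27) = 1/(sqrt(31/4) + 27) = 1/(sqrt(31)/2 + 27) = 1/(27 + sqrt(31)/2) ≈ 0.033575)
l(d, F) = -2*F (l(d, F) = ((F - F) - 2)*F = (0 - 2)*F = -2*F)
u(s) = 108/2885 - 2*sqrt(31)/2885
l(-13, -20)*(u(-36) + 473) = (-2*(-20))*((108/2885 - 2*sqrt(31)/2885) + 473) = 40*(1364713/2885 - 2*sqrt(31)/2885) = 10917704/577 - 16*sqrt(31)/577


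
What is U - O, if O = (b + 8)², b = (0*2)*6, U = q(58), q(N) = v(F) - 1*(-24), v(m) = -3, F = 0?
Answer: -43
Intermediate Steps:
q(N) = 21 (q(N) = -3 - 1*(-24) = -3 + 24 = 21)
U = 21
b = 0 (b = 0*6 = 0)
O = 64 (O = (0 + 8)² = 8² = 64)
U - O = 21 - 1*64 = 21 - 64 = -43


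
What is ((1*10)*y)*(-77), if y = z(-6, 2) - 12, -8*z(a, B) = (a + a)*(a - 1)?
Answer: 17325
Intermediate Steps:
z(a, B) = -a*(-1 + a)/4 (z(a, B) = -(a + a)*(a - 1)/8 = -2*a*(-1 + a)/8 = -a*(-1 + a)/4)
y = -45/2 (y = (1/4)*(-6)*(1 - 1*(-6)) - 12 = (1/4)*(-6)*(1 + 6) - 12 = (1/4)*(-6)*7 - 12 = -21/2 - 12 = -45/2 ≈ -22.500)
((1*10)*y)*(-77) = ((1*10)*(-45/2))*(-77) = (10*(-45/2))*(-77) = -225*(-77) = 17325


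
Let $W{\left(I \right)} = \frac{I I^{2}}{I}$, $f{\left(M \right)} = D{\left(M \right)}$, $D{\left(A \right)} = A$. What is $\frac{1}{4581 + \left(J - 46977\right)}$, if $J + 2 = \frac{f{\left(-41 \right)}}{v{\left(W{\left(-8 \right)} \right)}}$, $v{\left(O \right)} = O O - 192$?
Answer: $- \frac{3904}{165521833} \approx -2.3586 \cdot 10^{-5}$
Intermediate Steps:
$f{\left(M \right)} = M$
$W{\left(I \right)} = I^{2}$ ($W{\left(I \right)} = \frac{I^{3}}{I} = I^{2}$)
$v{\left(O \right)} = -192 + O^{2}$ ($v{\left(O \right)} = O^{2} - 192 = -192 + O^{2}$)
$J = - \frac{7849}{3904}$ ($J = -2 - \frac{41}{-192 + \left(\left(-8\right)^{2}\right)^{2}} = -2 - \frac{41}{-192 + 64^{2}} = -2 - \frac{41}{-192 + 4096} = -2 - \frac{41}{3904} = - \frac{7849}{3904} \approx -2.0105$)
$\frac{1}{4581 + \left(J - 46977\right)} = \frac{1}{4581 - \frac{183406057}{3904}} = \frac{1}{- \frac{165521833}{3904}} = - \frac{3904}{165521833}$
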